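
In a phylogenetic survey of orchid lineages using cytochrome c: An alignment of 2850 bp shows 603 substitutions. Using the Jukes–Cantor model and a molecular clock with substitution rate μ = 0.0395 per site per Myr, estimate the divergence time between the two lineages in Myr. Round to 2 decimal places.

p = 603/2850 ≈ 0.211579.
d = −(3/4) ln(1 − 4p/3) = −0.75 ln(1 − 0.282105) = −0.75 ln(0.717895)
  = −0.75 × (-0.331432) = 0.248574 substitutions/site.
Under a molecular clock d = 2μt, so t = d/(2μ) = 0.248574 / (2 × 0.0395) = 3.15 Myr.

3.15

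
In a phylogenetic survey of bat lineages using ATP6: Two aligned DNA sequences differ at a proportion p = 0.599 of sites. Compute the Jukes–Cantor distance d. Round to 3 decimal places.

d = −(3/4) ln(1 − 4p/3) = −0.75 ln(1 − 0.798667) = −0.75 ln(0.201333)
  = −0.75 × (-1.602795) = 1.202096 substitutions/site.

1.202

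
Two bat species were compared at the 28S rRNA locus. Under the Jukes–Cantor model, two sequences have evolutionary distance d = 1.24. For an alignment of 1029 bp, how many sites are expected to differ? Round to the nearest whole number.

624

Invert JC69: p = (3/4)(1 − e^(−4d/3)) = 0.75 × (1 − e^(-1.653333)) = 0.75 × (1 − 0.191411) = 0.606442.
Expected differing sites = pL ≈ 0.606442 × 1029 = 624.028818 ≈ 624.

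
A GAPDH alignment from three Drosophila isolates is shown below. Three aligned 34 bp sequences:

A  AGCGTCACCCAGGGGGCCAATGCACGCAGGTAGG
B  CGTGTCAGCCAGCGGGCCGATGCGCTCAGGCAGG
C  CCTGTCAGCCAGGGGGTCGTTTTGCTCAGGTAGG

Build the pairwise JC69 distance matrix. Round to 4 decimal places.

A–B: 8/34 sites differ → p ≈ 0.235294, d = −0.75 ln(1 − 0.313725) = 0.282358 ≈ 0.2824.
A–C: 11/34 sites differ → p ≈ 0.323529, d = −0.75 ln(1 − 0.431372) = 0.423397 ≈ 0.4234.
B–C: 7/34 sites differ → p ≈ 0.205882, d = −0.75 ln(1 − 0.274509) = 0.240680 ≈ 0.2407.

d(A,B) = 0.2824, d(A,C) = 0.4234, d(B,C) = 0.2407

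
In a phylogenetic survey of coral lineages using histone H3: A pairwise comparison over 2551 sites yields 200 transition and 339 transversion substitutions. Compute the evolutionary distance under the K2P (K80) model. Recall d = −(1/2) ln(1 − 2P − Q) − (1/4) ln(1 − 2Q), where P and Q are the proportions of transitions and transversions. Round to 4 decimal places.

P = 200/2551 ≈ 0.078401 and Q = 339/2551 ≈ 0.132889.
Under the Kimura two-parameter model, d = −½ ln(1 − 2P − Q) − ¼ ln(1 − 2Q).
1 − 2P − Q = 0.710309, giving −½ ln(0.710309) = 0.171028.
1 − 2Q = 0.734222, giving −¼ ln(0.734222) = 0.077236.
d = 0.171028 + 0.077236 = 0.248264.

0.2483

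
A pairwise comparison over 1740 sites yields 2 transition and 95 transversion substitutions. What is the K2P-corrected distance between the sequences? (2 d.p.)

P = 2/1740 ≈ 0.001149 and Q = 95/1740 ≈ 0.054598.
Under the Kimura two-parameter model, d = −½ ln(1 − 2P − Q) − ¼ ln(1 − 2Q).
1 − 2P − Q = 0.943104, giving −½ ln(0.943104) = 0.029289.
1 − 2Q = 0.890804, giving −¼ ln(0.890804) = 0.028908.
d = 0.029289 + 0.028908 = 0.058197.

0.06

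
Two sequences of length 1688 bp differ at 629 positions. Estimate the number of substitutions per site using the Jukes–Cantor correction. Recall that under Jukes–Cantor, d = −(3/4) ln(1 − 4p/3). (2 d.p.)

p = 629/1688 ≈ 0.37263.
d = −(3/4) ln(1 − 4p/3) = −0.75 ln(1 − 0.49684) = −0.75 ln(0.50316)
  = −0.75 × (-0.686847) = 0.515135 substitutions/site.

0.52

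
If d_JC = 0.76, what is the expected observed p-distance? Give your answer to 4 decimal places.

0.4777

p = (3/4)(1 − e^(−4d/3)) = 0.75 × (1 − e^(-1.013333)) = 0.75 × (1 − 0.363007) = 0.477745.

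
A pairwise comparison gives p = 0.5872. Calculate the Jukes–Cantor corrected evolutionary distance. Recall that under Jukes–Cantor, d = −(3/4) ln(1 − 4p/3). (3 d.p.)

1.146

d = −(3/4) ln(1 − 4p/3) = −0.75 ln(1 − 0.782933) = −0.75 ln(0.217067)
  = −0.75 × (-1.527549) = 1.145662 substitutions/site.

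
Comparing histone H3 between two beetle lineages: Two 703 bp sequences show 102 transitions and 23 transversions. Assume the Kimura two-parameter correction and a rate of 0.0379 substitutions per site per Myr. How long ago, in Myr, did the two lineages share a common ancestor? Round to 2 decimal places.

P = 102/703 ≈ 0.145092 and Q = 23/703 ≈ 0.032717.
Under the Kimura two-parameter model, d = −½ ln(1 − 2P − Q) − ¼ ln(1 − 2Q).
1 − 2P − Q = 0.677099, giving −½ ln(0.677099) = 0.194969.
1 − 2Q = 0.934566, giving −¼ ln(0.934566) = 0.016918.
d = 0.194969 + 0.016918 = 0.211887.
Under a molecular clock d = 2μt, so t = d/(2μ) = 0.211887 / (2 × 0.0379) = 2.80 Myr.

2.80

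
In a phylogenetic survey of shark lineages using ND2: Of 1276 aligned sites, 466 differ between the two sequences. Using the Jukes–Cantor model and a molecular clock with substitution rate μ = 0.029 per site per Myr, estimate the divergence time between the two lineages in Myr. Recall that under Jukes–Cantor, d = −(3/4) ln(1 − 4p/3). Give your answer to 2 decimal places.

p = 466/1276 ≈ 0.365204.
d = −(3/4) ln(1 − 4p/3) = −0.75 ln(1 − 0.486939) = −0.75 ln(0.513061)
  = −0.75 × (-0.667361) = 0.500521 substitutions/site.
Under a molecular clock d = 2μt, so t = d/(2μ) = 0.500521 / (2 × 0.029) = 8.63 Myr.

8.63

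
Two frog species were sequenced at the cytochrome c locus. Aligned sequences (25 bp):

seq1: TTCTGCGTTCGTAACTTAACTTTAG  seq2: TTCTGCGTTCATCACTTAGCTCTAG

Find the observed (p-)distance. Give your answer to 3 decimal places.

0.160

The sequences differ at 4 of 25 positions (sites 11, 13, 19, 22).
p = 4/25 = 0.160.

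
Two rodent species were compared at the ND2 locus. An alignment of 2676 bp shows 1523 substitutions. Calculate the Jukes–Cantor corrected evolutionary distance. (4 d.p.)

1.0667

p = 1523/2676 ≈ 0.569133.
d = −(3/4) ln(1 − 4p/3) = −0.75 ln(1 − 0.758844) = −0.75 ln(0.241156)
  = −0.75 × (-1.422311) = 1.066733 substitutions/site.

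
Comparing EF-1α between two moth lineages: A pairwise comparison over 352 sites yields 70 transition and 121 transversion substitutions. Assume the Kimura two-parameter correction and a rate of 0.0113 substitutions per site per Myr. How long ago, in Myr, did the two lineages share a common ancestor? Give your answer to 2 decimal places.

P = 70/352 ≈ 0.198864 and Q = 121/352 = 0.34375.
Under the Kimura two-parameter model, d = −½ ln(1 − 2P − Q) − ¼ ln(1 − 2Q).
1 − 2P − Q = 0.258522, giving −½ ln(0.258522) = 0.676387.
1 − 2Q = 0.3125, giving −¼ ln(0.3125) = 0.290788.
d = 0.676387 + 0.290788 = 0.967175.
Under a molecular clock d = 2μt, so t = d/(2μ) = 0.967175 / (2 × 0.0113) = 42.80 Myr.

42.80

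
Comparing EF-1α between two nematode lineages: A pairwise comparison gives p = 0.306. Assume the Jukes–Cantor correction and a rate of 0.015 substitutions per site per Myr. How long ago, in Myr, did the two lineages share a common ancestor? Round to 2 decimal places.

13.11

d = −(3/4) ln(1 − 4p/3) = −0.75 ln(1 − 0.408) = −0.75 ln(0.592)
  = −0.75 × (-0.524249) = 0.393187 substitutions/site.
Under a molecular clock d = 2μt, so t = d/(2μ) = 0.393187 / (2 × 0.015) = 13.11 Myr.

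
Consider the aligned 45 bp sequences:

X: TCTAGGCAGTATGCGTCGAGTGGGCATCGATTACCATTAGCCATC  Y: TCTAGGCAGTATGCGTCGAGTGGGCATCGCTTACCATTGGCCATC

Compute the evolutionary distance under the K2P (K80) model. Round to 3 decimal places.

0.046

Of 45 sites, 1 differences are transitions and 1 are transversions, so P = 1/45 ≈ 0.022222 and Q = 1/45 ≈ 0.022222.
Under the Kimura two-parameter model, d = −½ ln(1 − 2P − Q) − ¼ ln(1 − 2Q).
1 − 2P − Q = 0.933334, giving −½ ln(0.933334) = 0.034496.
1 − 2Q = 0.955556, giving −¼ ln(0.955556) = 0.011365.
d = 0.034496 + 0.011365 = 0.045861.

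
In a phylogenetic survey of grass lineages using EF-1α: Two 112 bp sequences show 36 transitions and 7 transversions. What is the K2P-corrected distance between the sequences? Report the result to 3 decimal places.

0.644

P = 36/112 ≈ 0.321429 and Q = 7/112 = 0.0625.
Under the Kimura two-parameter model, d = −½ ln(1 − 2P − Q) − ¼ ln(1 − 2Q).
1 − 2P − Q = 0.294642, giving −½ ln(0.294642) = 0.610997.
1 − 2Q = 0.875, giving −¼ ln(0.875) = 0.033383.
d = 0.610997 + 0.033383 = 0.644380.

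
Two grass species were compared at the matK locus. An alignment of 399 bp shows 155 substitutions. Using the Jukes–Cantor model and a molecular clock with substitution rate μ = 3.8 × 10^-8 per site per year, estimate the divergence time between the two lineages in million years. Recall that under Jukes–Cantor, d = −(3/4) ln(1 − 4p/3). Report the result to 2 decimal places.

7.20

p = 155/399 ≈ 0.388471.
d = −(3/4) ln(1 − 4p/3) = −0.75 ln(1 − 0.517961) = −0.75 ln(0.482039)
  = −0.75 × (-0.729730) = 0.547298 substitutions/site.
Under a molecular clock d = 2μt, so t = d/(2μ) = 0.547298 / (2 × 3.8 × 10^-8) = 7.20 million years.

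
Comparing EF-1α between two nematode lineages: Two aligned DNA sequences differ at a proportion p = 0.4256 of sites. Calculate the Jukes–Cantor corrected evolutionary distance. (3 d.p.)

d = −(3/4) ln(1 − 4p/3) = −0.75 ln(1 − 0.567467) = −0.75 ln(0.432533)
  = −0.75 × (-0.838097) = 0.628573 substitutions/site.

0.629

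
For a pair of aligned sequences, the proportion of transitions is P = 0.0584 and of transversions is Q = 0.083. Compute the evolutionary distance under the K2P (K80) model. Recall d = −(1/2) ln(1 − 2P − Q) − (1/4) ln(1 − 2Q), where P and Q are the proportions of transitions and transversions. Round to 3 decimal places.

Under the Kimura two-parameter model, d = −½ ln(1 − 2P − Q) − ¼ ln(1 − 2Q).
1 − 2P − Q = 0.8002, giving −½ ln(0.8002) = 0.111447.
1 − 2Q = 0.834, giving −¼ ln(0.834) = 0.045380.
d = 0.111447 + 0.045380 = 0.156827.

0.157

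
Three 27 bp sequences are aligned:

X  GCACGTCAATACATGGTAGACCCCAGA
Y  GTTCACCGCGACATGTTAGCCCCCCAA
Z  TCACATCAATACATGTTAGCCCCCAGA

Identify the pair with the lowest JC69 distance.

X and Z

X–Y: 11/27 differ, p = 0.407, d = 0.588.
X–Z: 4/27 differ, p = 0.148, d = 0.165.
Y–Z: 9/27 differ, p = 0.333, d = 0.441.
The smallest distance is between X and Z.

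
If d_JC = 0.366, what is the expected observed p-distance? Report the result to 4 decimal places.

0.2896

p = (3/4)(1 − e^(−4d/3)) = 0.75 × (1 − e^(-0.488)) = 0.75 × (1 − 0.613853) = 0.289610.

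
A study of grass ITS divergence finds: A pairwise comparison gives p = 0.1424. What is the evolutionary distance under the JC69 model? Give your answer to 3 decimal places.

0.158

d = −(3/4) ln(1 − 4p/3) = −0.75 ln(1 − 0.189867) = −0.75 ln(0.810133)
  = −0.75 × (-0.210557) = 0.157918 substitutions/site.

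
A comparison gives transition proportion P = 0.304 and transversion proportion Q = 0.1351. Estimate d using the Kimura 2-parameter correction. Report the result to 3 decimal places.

0.758

Under the Kimura two-parameter model, d = −½ ln(1 − 2P − Q) − ¼ ln(1 − 2Q).
1 − 2P − Q = 0.2569, giving −½ ln(0.2569) = 0.679534.
1 − 2Q = 0.7298, giving −¼ ln(0.7298) = 0.078746.
d = 0.679534 + 0.078746 = 0.758280.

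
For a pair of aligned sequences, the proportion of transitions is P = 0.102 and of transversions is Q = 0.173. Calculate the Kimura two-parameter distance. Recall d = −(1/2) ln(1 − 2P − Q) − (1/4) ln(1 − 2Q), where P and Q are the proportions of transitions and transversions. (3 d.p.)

0.343

Under the Kimura two-parameter model, d = −½ ln(1 − 2P − Q) − ¼ ln(1 − 2Q).
1 − 2P − Q = 0.623, giving −½ ln(0.623) = 0.236604.
1 − 2Q = 0.654, giving −¼ ln(0.654) = 0.106162.
d = 0.236604 + 0.106162 = 0.342766.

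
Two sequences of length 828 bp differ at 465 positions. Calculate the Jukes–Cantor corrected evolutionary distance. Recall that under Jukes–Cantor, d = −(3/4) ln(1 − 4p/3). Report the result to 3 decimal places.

1.036

p = 465/828 ≈ 0.561594.
d = −(3/4) ln(1 − 4p/3) = −0.75 ln(1 − 0.748792) = −0.75 ln(0.251208)
  = −0.75 × (-1.381474) = 1.036106 substitutions/site.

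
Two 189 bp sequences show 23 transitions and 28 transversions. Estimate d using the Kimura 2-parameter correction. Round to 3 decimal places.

0.336

P = 23/189 ≈ 0.121693 and Q = 28/189 ≈ 0.148148.
Under the Kimura two-parameter model, d = −½ ln(1 − 2P − Q) − ¼ ln(1 − 2Q).
1 − 2P − Q = 0.608466, giving −½ ln(0.608466) = 0.248407.
1 − 2Q = 0.703704, giving −¼ ln(0.703704) = 0.087849.
d = 0.248407 + 0.087849 = 0.336256.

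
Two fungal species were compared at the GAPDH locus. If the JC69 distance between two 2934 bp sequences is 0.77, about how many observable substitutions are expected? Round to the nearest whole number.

1412

Invert JC69: p = (3/4)(1 − e^(−4d/3)) = 0.75 × (1 − e^(-1.026667)) = 0.75 × (1 − 0.358199) = 0.481351.
Expected differing sites = pL ≈ 0.481351 × 2934 = 1412.283834 ≈ 1412.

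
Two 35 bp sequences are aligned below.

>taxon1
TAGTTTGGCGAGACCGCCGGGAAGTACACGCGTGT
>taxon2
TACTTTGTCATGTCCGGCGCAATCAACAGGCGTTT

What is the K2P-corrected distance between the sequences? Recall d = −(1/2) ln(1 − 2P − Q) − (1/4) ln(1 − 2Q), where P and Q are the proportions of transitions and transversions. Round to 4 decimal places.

0.5274

Of 35 sites, 2 differences are transitions and 11 are transversions, so P = 2/35 ≈ 0.057143 and Q = 11/35 ≈ 0.314286.
Under the Kimura two-parameter model, d = −½ ln(1 − 2P − Q) − ¼ ln(1 − 2Q).
1 − 2P − Q = 0.571428, giving −½ ln(0.571428) = 0.279808.
1 − 2Q = 0.371428, giving −¼ ln(0.371428) = 0.247600.
d = 0.279808 + 0.247600 = 0.527408.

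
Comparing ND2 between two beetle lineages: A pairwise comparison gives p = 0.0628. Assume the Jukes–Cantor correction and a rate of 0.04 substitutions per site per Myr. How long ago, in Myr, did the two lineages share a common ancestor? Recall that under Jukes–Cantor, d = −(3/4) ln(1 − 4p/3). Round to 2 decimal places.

d = −(3/4) ln(1 − 4p/3) = −0.75 ln(1 − 0.083733) = −0.75 ln(0.916267)
  = −0.75 × (-0.087447) = 0.065585 substitutions/site.
Under a molecular clock d = 2μt, so t = d/(2μ) = 0.065585 / (2 × 0.04) = 0.82 Myr.

0.82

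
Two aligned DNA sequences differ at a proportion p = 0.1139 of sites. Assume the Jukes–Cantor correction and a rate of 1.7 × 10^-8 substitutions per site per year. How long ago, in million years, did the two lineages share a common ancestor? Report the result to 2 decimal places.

d = −(3/4) ln(1 − 4p/3) = −0.75 ln(1 − 0.151867) = −0.75 ln(0.848133)
  = −0.75 × (-0.164718) = 0.123539 substitutions/site.
Under a molecular clock d = 2μt, so t = d/(2μ) = 0.123539 / (2 × 1.7 × 10^-8) = 3.63 million years.

3.63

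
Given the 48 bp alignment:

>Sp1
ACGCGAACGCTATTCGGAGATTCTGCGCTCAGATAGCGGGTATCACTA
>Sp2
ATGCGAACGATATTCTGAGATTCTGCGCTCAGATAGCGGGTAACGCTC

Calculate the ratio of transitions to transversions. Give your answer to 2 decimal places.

Transitions are A↔G and C↔T; transversions are all other mismatches.
Transitions: 2. Transversions: 4.
R = 2/4 = 0.50.

0.50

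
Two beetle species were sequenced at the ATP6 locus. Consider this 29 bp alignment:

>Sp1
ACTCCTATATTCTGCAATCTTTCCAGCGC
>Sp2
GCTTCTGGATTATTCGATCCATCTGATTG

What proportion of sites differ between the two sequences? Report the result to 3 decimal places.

The sequences differ at 15 of 29 positions.
p = 15/29 = 0.517241… ≈ 0.517 (to 3 d.p.).

0.517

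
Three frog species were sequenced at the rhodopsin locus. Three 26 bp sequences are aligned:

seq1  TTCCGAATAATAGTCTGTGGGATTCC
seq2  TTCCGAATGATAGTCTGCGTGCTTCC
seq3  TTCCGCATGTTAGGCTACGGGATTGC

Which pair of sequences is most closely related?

seq1 and seq2

seq1–seq2: 4/26 differ, p = 0.154, d = 0.172.
seq1–seq3: 7/26 differ, p = 0.269, d = 0.334.
seq2–seq3: 7/26 differ, p = 0.269, d = 0.334.
The smallest distance is between seq1 and seq2.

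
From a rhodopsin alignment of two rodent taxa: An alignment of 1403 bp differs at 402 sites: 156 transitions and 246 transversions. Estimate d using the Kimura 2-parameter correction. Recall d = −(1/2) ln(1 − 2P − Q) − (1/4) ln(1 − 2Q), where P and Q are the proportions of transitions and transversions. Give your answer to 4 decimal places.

0.3615

P = 156/1403 ≈ 0.11119 and Q = 246/1403 ≈ 0.175339.
Under the Kimura two-parameter model, d = −½ ln(1 − 2P − Q) − ¼ ln(1 − 2Q).
1 − 2P − Q = 0.602281, giving −½ ln(0.602281) = 0.253516.
1 − 2Q = 0.649322, giving −¼ ln(0.649322) = 0.107957.
d = 0.253516 + 0.107957 = 0.361473.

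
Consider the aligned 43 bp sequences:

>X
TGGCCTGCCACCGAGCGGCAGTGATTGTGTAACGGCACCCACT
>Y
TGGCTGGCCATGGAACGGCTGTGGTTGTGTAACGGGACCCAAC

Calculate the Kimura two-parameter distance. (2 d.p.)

Of 43 sites, 5 differences are transitions and 5 are transversions, so P = 5/43 ≈ 0.116279 and Q = 5/43 ≈ 0.116279.
Under the Kimura two-parameter model, d = −½ ln(1 − 2P − Q) − ¼ ln(1 − 2Q).
1 − 2P − Q = 0.651163, giving −½ ln(0.651163) = 0.214498.
1 − 2Q = 0.767442, giving −¼ ln(0.767442) = 0.066173.
d = 0.214498 + 0.066173 = 0.280671.

0.28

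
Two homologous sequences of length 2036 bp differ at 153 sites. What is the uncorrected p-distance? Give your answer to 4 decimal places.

p = 153/2036 = 0.075147… ≈ 0.0751 (to 4 d.p.).

0.0751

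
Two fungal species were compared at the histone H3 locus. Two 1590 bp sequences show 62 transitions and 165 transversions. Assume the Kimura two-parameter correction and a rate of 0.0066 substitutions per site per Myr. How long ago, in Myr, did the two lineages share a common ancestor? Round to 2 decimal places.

P = 62/1590 ≈ 0.038994 and Q = 165/1590 ≈ 0.103774.
Under the Kimura two-parameter model, d = −½ ln(1 − 2P − Q) − ¼ ln(1 − 2Q).
1 − 2P − Q = 0.818238, giving −½ ln(0.818238) = 0.100301.
1 − 2Q = 0.792452, giving −¼ ln(0.792452) = 0.058156.
d = 0.100301 + 0.058156 = 0.158457.
Under a molecular clock d = 2μt, so t = d/(2μ) = 0.158457 / (2 × 0.0066) = 12.00 Myr.

12.00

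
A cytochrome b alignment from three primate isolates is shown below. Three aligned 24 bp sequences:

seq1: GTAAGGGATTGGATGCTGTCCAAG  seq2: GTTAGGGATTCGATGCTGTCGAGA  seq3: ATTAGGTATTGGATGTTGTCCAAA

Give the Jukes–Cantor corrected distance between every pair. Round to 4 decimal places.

d(seq1,seq2) = 0.2441, d(seq1,seq3) = 0.2441, d(seq2,seq3) = 0.3041

seq1–seq2: 5/24 sites differ → p ≈ 0.208333, d = −0.75 ln(1 − 0.277777) = 0.244066 ≈ 0.2441.
seq1–seq3: 5/24 sites differ → p ≈ 0.208333, d = −0.75 ln(1 − 0.277777) = 0.244066 ≈ 0.2441.
seq2–seq3: 6/24 sites differ → p = 0.25, d = −0.75 ln(1 − 0.333333) = 0.304098 ≈ 0.3041.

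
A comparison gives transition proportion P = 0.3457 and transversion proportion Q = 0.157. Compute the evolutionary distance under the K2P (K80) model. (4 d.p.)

Under the Kimura two-parameter model, d = −½ ln(1 − 2P − Q) − ¼ ln(1 − 2Q).
1 − 2P − Q = 0.1516, giving −½ ln(0.1516) = 0.943255.
1 − 2Q = 0.686, giving −¼ ln(0.686) = 0.094219.
d = 0.943255 + 0.094219 = 1.037474.

1.0375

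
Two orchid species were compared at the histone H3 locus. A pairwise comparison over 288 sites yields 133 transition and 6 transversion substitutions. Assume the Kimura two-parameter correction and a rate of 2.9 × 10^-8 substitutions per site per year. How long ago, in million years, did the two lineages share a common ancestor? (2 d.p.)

P = 133/288 ≈ 0.461806 and Q = 6/288 ≈ 0.020833.
Under the Kimura two-parameter model, d = −½ ln(1 − 2P − Q) − ¼ ln(1 − 2Q).
1 − 2P − Q = 0.055555, giving −½ ln(0.055555) = 1.445191.
1 − 2Q = 0.958334, giving −¼ ln(0.958334) = 0.010640.
d = 1.445191 + 0.010640 = 1.455831.
Under a molecular clock d = 2μt, so t = d/(2μ) = 1.455831 / (2 × 2.9 × 10^-8) = 25.10 million years.

25.10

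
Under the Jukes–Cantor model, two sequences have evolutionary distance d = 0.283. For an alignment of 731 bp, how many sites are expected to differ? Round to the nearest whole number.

Invert JC69: p = (3/4)(1 − e^(−4d/3)) = 0.75 × (1 − e^(-0.377333)) = 0.75 × (1 − 0.685688) = 0.235734.
Expected differing sites = pL ≈ 0.235734 × 731 = 172.321554 ≈ 172.

172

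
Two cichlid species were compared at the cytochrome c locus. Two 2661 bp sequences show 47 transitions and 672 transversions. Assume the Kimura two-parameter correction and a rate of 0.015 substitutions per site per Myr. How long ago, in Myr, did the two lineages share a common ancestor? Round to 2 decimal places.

P = 47/2661 ≈ 0.017663 and Q = 672/2661 ≈ 0.252537.
Under the Kimura two-parameter model, d = −½ ln(1 − 2P − Q) − ¼ ln(1 − 2Q).
1 − 2P − Q = 0.712137, giving −½ ln(0.712137) = 0.169742.
1 − 2Q = 0.494926, giving −¼ ln(0.494926) = 0.175837.
d = 0.169742 + 0.175837 = 0.345579.
Under a molecular clock d = 2μt, so t = d/(2μ) = 0.345579 / (2 × 0.015) = 11.52 Myr.

11.52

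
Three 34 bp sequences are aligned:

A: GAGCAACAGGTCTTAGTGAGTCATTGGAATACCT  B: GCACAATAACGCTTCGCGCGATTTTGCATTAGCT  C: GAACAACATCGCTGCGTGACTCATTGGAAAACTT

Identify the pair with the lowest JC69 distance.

A–B: 15/34 differ, p = 0.441, d = 0.665.
A–C: 9/34 differ, p = 0.265, d = 0.326.
B–C: 15/34 differ, p = 0.441, d = 0.665.
The smallest distance is between A and C.

A and C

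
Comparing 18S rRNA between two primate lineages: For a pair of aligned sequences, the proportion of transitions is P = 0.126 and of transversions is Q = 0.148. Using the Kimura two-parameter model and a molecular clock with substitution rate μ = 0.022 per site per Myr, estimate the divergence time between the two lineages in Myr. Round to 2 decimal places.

Under the Kimura two-parameter model, d = −½ ln(1 − 2P − Q) − ¼ ln(1 − 2Q).
1 − 2P − Q = 0.6, giving −½ ln(0.6) = 0.255413.
1 − 2Q = 0.704, giving −¼ ln(0.704) = 0.087744.
d = 0.255413 + 0.087744 = 0.343157.
Under a molecular clock d = 2μt, so t = d/(2μ) = 0.343157 / (2 × 0.022) = 7.80 Myr.

7.80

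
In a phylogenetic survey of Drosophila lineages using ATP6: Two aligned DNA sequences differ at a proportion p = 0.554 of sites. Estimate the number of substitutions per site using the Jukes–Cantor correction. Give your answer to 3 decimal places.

1.006

d = −(3/4) ln(1 − 4p/3) = −0.75 ln(1 − 0.738667) = −0.75 ln(0.261333)
  = −0.75 × (-1.341960) = 1.006470 substitutions/site.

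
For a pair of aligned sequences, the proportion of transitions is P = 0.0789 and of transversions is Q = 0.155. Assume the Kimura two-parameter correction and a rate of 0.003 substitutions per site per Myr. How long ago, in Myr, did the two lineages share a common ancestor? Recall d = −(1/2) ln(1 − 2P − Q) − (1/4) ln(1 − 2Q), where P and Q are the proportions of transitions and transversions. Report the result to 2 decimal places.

46.72

Under the Kimura two-parameter model, d = −½ ln(1 − 2P − Q) − ¼ ln(1 − 2Q).
1 − 2P − Q = 0.6872, giving −½ ln(0.6872) = 0.187565.
1 − 2Q = 0.69, giving −¼ ln(0.69) = 0.092766.
d = 0.187565 + 0.092766 = 0.280331.
Under a molecular clock d = 2μt, so t = d/(2μ) = 0.280331 / (2 × 0.003) = 46.72 Myr.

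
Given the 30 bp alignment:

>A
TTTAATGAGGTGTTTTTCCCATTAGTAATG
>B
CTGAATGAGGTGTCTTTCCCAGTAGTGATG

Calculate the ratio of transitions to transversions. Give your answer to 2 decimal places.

1.50

Transitions are A↔G and C↔T; transversions are all other mismatches.
Transitions: 3. Transversions: 2.
R = 3/2 = 1.50.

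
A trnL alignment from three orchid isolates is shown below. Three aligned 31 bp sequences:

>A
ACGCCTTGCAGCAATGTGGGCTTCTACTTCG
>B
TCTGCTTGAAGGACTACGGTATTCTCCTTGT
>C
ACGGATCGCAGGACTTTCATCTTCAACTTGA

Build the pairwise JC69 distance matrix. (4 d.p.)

d(A,B) = 0.6143, d(A,C) = 0.5445, d(B,C) = 0.6143

A–B: 13/31 sites differ → p ≈ 0.419355, d = −0.75 ln(1 − 0.55914) = 0.614271 ≈ 0.6143.
A–C: 12/31 sites differ → p ≈ 0.387097, d = −0.75 ln(1 − 0.516129) = 0.544453 ≈ 0.5445.
B–C: 13/31 sites differ → p ≈ 0.419355, d = −0.75 ln(1 − 0.55914) = 0.614271 ≈ 0.6143.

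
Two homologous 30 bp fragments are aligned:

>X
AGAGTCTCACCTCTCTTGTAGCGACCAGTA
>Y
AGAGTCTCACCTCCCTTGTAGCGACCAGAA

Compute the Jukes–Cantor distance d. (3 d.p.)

The sequences differ at 2 of 30 sites (14, 29), so p = 2/30 ≈ 0.066667.
d = −(3/4) ln(1 − 4p/3) = −0.75 ln(1 − 0.088889) = −0.75 ln(0.911111)
  = −0.75 × (-0.093091) = 0.069818 substitutions/site.

0.070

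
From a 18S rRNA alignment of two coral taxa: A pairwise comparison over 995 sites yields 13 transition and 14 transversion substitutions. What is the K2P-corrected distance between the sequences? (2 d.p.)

0.03

P = 13/995 ≈ 0.013065 and Q = 14/995 ≈ 0.01407.
Under the Kimura two-parameter model, d = −½ ln(1 − 2P − Q) − ¼ ln(1 − 2Q).
1 − 2P − Q = 0.9598, giving −½ ln(0.9598) = 0.020515.
1 − 2Q = 0.97186, giving −¼ ln(0.97186) = 0.007136.
d = 0.020515 + 0.007136 = 0.027651.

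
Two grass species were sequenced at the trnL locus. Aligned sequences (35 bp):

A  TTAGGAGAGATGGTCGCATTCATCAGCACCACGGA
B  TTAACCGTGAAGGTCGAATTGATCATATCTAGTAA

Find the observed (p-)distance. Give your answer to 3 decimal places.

0.400

The sequences differ at 14 of 35 positions.
p = 14/35 = 0.400.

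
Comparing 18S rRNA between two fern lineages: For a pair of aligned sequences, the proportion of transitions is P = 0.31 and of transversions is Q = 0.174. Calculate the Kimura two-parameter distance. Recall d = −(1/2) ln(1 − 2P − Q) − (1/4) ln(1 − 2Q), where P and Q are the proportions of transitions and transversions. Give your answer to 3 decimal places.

0.897

Under the Kimura two-parameter model, d = −½ ln(1 − 2P − Q) − ¼ ln(1 − 2Q).
1 − 2P − Q = 0.206, giving −½ ln(0.206) = 0.789940.
1 − 2Q = 0.652, giving −¼ ln(0.652) = 0.106928.
d = 0.789940 + 0.106928 = 0.896868.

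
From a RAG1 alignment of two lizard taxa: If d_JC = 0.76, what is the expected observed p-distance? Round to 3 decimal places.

0.478

p = (3/4)(1 − e^(−4d/3)) = 0.75 × (1 − e^(-1.013333)) = 0.75 × (1 − 0.363007) = 0.477745.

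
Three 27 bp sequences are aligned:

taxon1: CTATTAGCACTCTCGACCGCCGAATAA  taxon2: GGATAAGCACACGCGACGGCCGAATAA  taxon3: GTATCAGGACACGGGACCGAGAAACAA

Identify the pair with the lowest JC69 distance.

taxon1–taxon2: 6/27 differ, p = 0.222, d = 0.264.
taxon1–taxon3: 10/27 differ, p = 0.370, d = 0.511.
taxon2–taxon3: 9/27 differ, p = 0.333, d = 0.441.
The smallest distance is between taxon1 and taxon2.

taxon1 and taxon2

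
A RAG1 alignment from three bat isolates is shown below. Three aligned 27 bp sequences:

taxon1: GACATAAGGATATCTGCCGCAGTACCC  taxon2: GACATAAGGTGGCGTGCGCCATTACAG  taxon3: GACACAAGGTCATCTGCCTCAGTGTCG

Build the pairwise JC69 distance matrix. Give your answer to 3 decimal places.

d(taxon1,taxon2) = 0.511, d(taxon1,taxon3) = 0.318, d(taxon2,taxon3) = 0.588

taxon1–taxon2: 10/27 sites differ → p ≈ 0.37037, d = −0.75 ln(1 − 0.493827) = 0.510658 ≈ 0.511.
taxon1–taxon3: 7/27 sites differ → p ≈ 0.259259, d = −0.75 ln(1 − 0.345679) = 0.318118 ≈ 0.318.
taxon2–taxon3: 11/27 sites differ → p ≈ 0.407407, d = −0.75 ln(1 − 0.543209) = 0.587647 ≈ 0.588.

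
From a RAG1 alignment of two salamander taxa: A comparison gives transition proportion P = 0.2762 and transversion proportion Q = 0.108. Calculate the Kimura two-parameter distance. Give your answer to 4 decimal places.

Under the Kimura two-parameter model, d = −½ ln(1 − 2P − Q) − ¼ ln(1 − 2Q).
1 − 2P − Q = 0.3396, giving −½ ln(0.3396) = 0.539993.
1 − 2Q = 0.784, giving −¼ ln(0.784) = 0.060837.
d = 0.539993 + 0.060837 = 0.600830.

0.6008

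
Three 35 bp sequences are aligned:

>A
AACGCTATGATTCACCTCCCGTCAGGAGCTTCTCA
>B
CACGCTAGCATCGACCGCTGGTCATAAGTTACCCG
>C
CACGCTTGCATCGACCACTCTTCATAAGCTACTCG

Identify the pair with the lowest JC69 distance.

A–B: 14/35 differ, p = 0.400, d = 0.572.
A–C: 13/35 differ, p = 0.371, d = 0.513.
B–C: 6/35 differ, p = 0.171, d = 0.195.
The smallest distance is between B and C.

B and C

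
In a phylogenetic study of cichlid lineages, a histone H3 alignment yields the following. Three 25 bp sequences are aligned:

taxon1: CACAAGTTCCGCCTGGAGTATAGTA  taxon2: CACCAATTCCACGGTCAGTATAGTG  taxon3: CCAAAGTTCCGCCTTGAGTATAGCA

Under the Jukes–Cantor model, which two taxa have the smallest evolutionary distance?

taxon1–taxon2: 8/25 differ, p = 0.320, d = 0.417.
taxon1–taxon3: 4/25 differ, p = 0.160, d = 0.180.
taxon2–taxon3: 10/25 differ, p = 0.400, d = 0.572.
The smallest distance is between taxon1 and taxon3.

taxon1 and taxon3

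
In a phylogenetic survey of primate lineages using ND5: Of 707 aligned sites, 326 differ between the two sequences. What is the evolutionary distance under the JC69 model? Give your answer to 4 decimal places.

0.7155

p = 326/707 ≈ 0.461103.
d = −(3/4) ln(1 − 4p/3) = −0.75 ln(1 − 0.614804) = −0.75 ln(0.385196)
  = −0.75 × (-0.954003) = 0.715502 substitutions/site.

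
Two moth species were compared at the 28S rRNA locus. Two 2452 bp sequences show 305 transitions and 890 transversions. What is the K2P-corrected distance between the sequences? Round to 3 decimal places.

P = 305/2452 ≈ 0.124388 and Q = 890/2452 ≈ 0.362969.
Under the Kimura two-parameter model, d = −½ ln(1 − 2P − Q) − ¼ ln(1 − 2Q).
1 − 2P − Q = 0.388255, giving −½ ln(0.388255) = 0.473046.
1 − 2Q = 0.274062, giving −¼ ln(0.274062) = 0.323600.
d = 0.473046 + 0.323600 = 0.796646.

0.797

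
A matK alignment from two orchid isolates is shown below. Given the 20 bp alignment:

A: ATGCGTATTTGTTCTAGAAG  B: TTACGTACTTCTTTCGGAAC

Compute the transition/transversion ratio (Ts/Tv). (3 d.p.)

Transitions are A↔G and C↔T; transversions are all other mismatches.
Transitions: 5. Transversions: 3.
R = 5/3 = 1.666666… ≈ 1.667 (to 3 d.p.).

1.667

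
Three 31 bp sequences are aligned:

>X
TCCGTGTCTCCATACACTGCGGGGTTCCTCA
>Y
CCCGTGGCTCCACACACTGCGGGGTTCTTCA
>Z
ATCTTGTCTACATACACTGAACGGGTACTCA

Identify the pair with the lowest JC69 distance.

X and Y

X–Y: 4/31 differ, p = 0.129, d = 0.142.
X–Z: 9/31 differ, p = 0.290, d = 0.367.
Y–Z: 12/31 differ, p = 0.387, d = 0.544.
The smallest distance is between X and Y.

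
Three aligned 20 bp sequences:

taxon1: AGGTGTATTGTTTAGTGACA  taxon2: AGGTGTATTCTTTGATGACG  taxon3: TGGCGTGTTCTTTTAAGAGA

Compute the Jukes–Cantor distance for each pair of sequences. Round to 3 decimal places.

taxon1–taxon2: 4/20 sites differ → p = 0.2, d = −0.75 ln(1 − 0.266667) = 0.232617 ≈ 0.233.
taxon1–taxon3: 8/20 sites differ → p = 0.4, d = −0.75 ln(1 − 0.533333) = 0.571605 ≈ 0.572.
taxon2–taxon3: 7/20 sites differ → p = 0.35, d = −0.75 ln(1 − 0.466667) = 0.471457 ≈ 0.471.

d(taxon1,taxon2) = 0.233, d(taxon1,taxon3) = 0.572, d(taxon2,taxon3) = 0.471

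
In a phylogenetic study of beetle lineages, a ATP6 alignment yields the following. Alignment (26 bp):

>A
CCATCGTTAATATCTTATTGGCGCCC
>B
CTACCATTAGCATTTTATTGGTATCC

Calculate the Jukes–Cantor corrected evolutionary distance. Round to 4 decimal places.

0.4643

The sequences differ at 9 of 26 sites (2, 4, 6, 10, 11, 14, 22, 23, 24), so p = 9/26 ≈ 0.346154.
d = −(3/4) ln(1 − 4p/3) = −0.75 ln(1 − 0.461539) = −0.75 ln(0.538461)
  = −0.75 × (-0.619040) = 0.464280 substitutions/site.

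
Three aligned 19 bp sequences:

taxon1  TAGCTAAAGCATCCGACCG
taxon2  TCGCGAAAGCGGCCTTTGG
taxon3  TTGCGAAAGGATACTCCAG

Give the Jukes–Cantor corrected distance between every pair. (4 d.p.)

taxon1–taxon2: 8/19 sites differ → p ≈ 0.421053, d = −0.75 ln(1 − 0.561404) = 0.618132 ≈ 0.6181.
taxon1–taxon3: 7/19 sites differ → p ≈ 0.368421, d = −0.75 ln(1 − 0.491228) = 0.506816 ≈ 0.5068.
taxon2–taxon3: 8/19 sites differ → p ≈ 0.421053, d = −0.75 ln(1 − 0.561404) = 0.618132 ≈ 0.6181.

d(taxon1,taxon2) = 0.6181, d(taxon1,taxon3) = 0.5068, d(taxon2,taxon3) = 0.6181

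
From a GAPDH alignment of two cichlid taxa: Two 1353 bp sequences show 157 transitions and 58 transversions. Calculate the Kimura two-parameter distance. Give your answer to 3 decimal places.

0.183

P = 157/1353 ≈ 0.116038 and Q = 58/1353 ≈ 0.042868.
Under the Kimura two-parameter model, d = −½ ln(1 − 2P − Q) − ¼ ln(1 − 2Q).
1 − 2P − Q = 0.725056, giving −½ ln(0.725056) = 0.160753.
1 − 2Q = 0.914264, giving −¼ ln(0.914264) = 0.022409.
d = 0.160753 + 0.022409 = 0.183162.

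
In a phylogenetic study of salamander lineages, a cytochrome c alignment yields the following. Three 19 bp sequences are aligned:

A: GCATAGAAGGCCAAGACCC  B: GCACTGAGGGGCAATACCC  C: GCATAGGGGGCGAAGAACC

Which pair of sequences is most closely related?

A–B: 5/19 differ, p = 0.263, d = 0.324.
A–C: 4/19 differ, p = 0.211, d = 0.247.
B–C: 7/19 differ, p = 0.368, d = 0.507.
The smallest distance is between A and C.

A and C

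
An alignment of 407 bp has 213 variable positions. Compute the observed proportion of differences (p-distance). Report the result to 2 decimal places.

p = 213/407 = 0.523341… ≈ 0.52 (to 2 d.p.).

0.52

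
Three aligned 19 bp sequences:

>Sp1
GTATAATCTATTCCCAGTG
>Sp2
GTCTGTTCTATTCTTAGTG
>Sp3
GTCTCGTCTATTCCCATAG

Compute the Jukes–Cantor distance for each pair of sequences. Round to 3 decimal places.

Sp1–Sp2: 5/19 sites differ → p ≈ 0.263158, d = −0.75 ln(1 − 0.350877) = 0.324100 ≈ 0.324.
Sp1–Sp3: 5/19 sites differ → p ≈ 0.263158, d = −0.75 ln(1 − 0.350877) = 0.324100 ≈ 0.324.
Sp2–Sp3: 6/19 sites differ → p ≈ 0.315789, d = −0.75 ln(1 − 0.421052) = 0.409907 ≈ 0.410.

d(Sp1,Sp2) = 0.324, d(Sp1,Sp3) = 0.324, d(Sp2,Sp3) = 0.410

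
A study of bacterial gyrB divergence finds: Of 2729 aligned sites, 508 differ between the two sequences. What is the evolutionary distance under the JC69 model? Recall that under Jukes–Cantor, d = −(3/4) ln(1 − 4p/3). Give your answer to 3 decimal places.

0.214

p = 508/2729 ≈ 0.186149.
d = −(3/4) ln(1 − 4p/3) = −0.75 ln(1 − 0.248199) = −0.75 ln(0.751801)
  = −0.75 × (-0.285284) = 0.213963 substitutions/site.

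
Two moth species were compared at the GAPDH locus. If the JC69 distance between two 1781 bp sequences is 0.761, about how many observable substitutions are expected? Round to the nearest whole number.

852

Invert JC69: p = (3/4)(1 − e^(−4d/3)) = 0.75 × (1 − e^(-1.014667)) = 0.75 × (1 − 0.362523) = 0.478108.
Expected differing sites = pL ≈ 0.478108 × 1781 = 851.510348 ≈ 852.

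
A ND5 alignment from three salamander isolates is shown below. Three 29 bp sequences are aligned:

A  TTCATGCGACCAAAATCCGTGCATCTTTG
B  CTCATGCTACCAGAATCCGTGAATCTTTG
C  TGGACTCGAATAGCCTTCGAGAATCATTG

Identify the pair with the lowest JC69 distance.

A and B

A–B: 4/29 differ, p = 0.138, d = 0.152.
A–C: 13/29 differ, p = 0.448, d = 0.683.
B–C: 13/29 differ, p = 0.448, d = 0.683.
The smallest distance is between A and B.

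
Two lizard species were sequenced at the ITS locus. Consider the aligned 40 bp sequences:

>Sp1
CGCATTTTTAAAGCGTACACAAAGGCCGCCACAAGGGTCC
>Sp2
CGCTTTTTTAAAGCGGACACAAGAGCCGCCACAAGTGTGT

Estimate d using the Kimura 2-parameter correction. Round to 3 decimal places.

0.200

Of 40 sites, 3 differences are transitions and 4 are transversions, so P = 3/40 = 0.075 and Q = 4/40 = 0.1.
Under the Kimura two-parameter model, d = −½ ln(1 − 2P − Q) − ¼ ln(1 − 2Q).
1 − 2P − Q = 0.75, giving −½ ln(0.75) = 0.143841.
1 − 2Q = 0.8, giving −¼ ln(0.8) = 0.055786.
d = 0.143841 + 0.055786 = 0.199627.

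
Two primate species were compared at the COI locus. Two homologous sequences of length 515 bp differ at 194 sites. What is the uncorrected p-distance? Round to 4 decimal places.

p = 194/515 = 0.376699… ≈ 0.3767 (to 4 d.p.).

0.3767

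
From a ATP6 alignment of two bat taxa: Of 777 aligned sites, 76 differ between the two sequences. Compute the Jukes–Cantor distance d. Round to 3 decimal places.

0.105

p = 76/777 ≈ 0.097812.
d = −(3/4) ln(1 − 4p/3) = −0.75 ln(1 − 0.130416) = −0.75 ln(0.869584)
  = −0.75 × (-0.139740) = 0.104805 substitutions/site.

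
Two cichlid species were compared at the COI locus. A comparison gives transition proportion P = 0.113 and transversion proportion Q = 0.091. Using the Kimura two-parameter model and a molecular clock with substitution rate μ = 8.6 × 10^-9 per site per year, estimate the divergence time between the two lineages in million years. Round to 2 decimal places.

Under the Kimura two-parameter model, d = −½ ln(1 − 2P − Q) − ¼ ln(1 − 2Q).
1 − 2P − Q = 0.683, giving −½ ln(0.683) = 0.190630.
1 − 2Q = 0.818, giving −¼ ln(0.818) = 0.050223.
d = 0.190630 + 0.050223 = 0.240853.
Under a molecular clock d = 2μt, so t = d/(2μ) = 0.240853 / (2 × 8.6 × 10^-9) = 14.00 million years.

14.00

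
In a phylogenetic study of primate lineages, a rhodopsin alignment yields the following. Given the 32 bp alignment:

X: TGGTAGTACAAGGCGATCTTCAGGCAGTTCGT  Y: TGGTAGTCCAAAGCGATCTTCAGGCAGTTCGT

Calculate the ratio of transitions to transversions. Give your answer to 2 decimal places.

Transitions are A↔G and C↔T; transversions are all other mismatches.
Transitions: 1. Transversions: 1.
R = 1/1 = 1.00.

1.00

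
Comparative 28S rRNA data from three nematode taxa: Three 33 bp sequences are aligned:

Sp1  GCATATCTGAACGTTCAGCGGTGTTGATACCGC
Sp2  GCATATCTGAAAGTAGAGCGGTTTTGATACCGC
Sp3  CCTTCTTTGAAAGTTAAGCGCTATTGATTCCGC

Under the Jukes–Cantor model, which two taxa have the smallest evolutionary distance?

Sp1–Sp2: 4/33 differ, p = 0.121, d = 0.132.
Sp1–Sp3: 9/33 differ, p = 0.273, d = 0.339.
Sp2–Sp3: 9/33 differ, p = 0.273, d = 0.339.
The smallest distance is between Sp1 and Sp2.

Sp1 and Sp2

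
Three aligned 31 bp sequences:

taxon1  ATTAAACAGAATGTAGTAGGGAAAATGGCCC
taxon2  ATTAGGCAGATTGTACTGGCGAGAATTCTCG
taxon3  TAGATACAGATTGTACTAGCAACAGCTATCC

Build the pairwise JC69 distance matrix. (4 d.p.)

taxon1–taxon2: 11/31 sites differ → p ≈ 0.354839, d = −0.75 ln(1 − 0.473119) = 0.480585 ≈ 0.4806.
taxon1–taxon3: 14/31 sites differ → p ≈ 0.451613, d = −0.75 ln(1 − 0.602151) = 0.691262 ≈ 0.6913.
taxon2–taxon3: 12/31 sites differ → p ≈ 0.387097, d = −0.75 ln(1 − 0.516129) = 0.544453 ≈ 0.5445.

d(taxon1,taxon2) = 0.4806, d(taxon1,taxon3) = 0.6913, d(taxon2,taxon3) = 0.5445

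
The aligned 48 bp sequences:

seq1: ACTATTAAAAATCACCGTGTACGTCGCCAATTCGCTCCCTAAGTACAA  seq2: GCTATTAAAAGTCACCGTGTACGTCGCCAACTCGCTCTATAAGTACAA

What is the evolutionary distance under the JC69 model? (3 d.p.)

0.112

The sequences differ at 5 of 48 sites (1, 11, 31, 38, 39), so p = 5/48 ≈ 0.104167.
d = −(3/4) ln(1 − 4p/3) = −0.75 ln(1 − 0.138889) = −0.75 ln(0.861111)
  = −0.75 × (-0.149532) = 0.112149 substitutions/site.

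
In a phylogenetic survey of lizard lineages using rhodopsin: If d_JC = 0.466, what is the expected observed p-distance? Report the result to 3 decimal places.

p = (3/4)(1 − e^(−4d/3)) = 0.75 × (1 − e^(-0.621333)) = 0.75 × (1 − 0.537228) = 0.347079.

0.347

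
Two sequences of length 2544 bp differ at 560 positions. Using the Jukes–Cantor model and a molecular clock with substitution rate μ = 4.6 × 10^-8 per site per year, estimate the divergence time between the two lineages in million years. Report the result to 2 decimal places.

2.83

p = 560/2544 ≈ 0.220126.
d = −(3/4) ln(1 − 4p/3) = −0.75 ln(1 − 0.293501) = −0.75 ln(0.706499)
  = −0.75 × (-0.347433) = 0.260575 substitutions/site.
Under a molecular clock d = 2μt, so t = d/(2μ) = 0.260575 / (2 × 4.6 × 10^-8) = 2.83 million years.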